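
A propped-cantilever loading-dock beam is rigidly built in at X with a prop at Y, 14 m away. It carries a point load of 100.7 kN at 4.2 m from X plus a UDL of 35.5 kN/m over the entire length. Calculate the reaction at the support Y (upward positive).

Take the reaction at Y as the redundant and release it; the primary structure is a cantilever fixed at X.
Downward deflection at the released point Y due to the loads:
  point load 100.7 at a = 4.2: Pa²(3L − a)/(6EI) = 11191/EI
  UDL 35.5: wL⁴/(8EI) = 170471/EI
  δ_0 = 181662/EI
Tip deflection under a unit load at Y: L³/(3EI) = 914.7/EI.
The prop prevents deflection at Y: R_Y = δ_0/δ_{YY} = 181662/914.7 = 198.6 kN.

R_Y = 198.6 kN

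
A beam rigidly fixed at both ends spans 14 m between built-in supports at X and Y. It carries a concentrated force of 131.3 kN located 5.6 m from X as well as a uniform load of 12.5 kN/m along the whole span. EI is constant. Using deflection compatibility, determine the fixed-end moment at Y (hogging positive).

M_Y = 380.6 kN·m

Take the two fixed-end moments M_X, M_Y as redundants; the released structure is the simple span XY.
Simple-span end rotations at X and Y under the given loads:
  at X: point load 131.3 at a = 5.6: Pab(L + b)/(6LEI) = 1647/EI
  at Y: point load 131.3 at a = 5.6: Pab(L + a)/(6LEI) = 1441/EI
  at X: UDL 12.5: wL³/(24EI) = 1429/EI
  at Y: UDL 12.5: wL³/(24EI) = 1429/EI
  θ_X0 = 3076/EI,  θ_Y0 = 2870/EI
Flexibility coefficients: a unit moment at one end gives L/(3EI) there and L/(6EI) at the far end, so f₁₁ = f₂₂ = 4.667/EI and f₁₂ = f₂₁ = 2.333/EI.
Compatibility — zero rotation at each built-in end:
  4.667 M_X + 2.333 M_Y = 3076
  2.333 M_X + 4.667 M_Y = 2870
Solving the pair gives M_X = 468.9 kN·m and M_Y = 380.6 kN·m (hogging).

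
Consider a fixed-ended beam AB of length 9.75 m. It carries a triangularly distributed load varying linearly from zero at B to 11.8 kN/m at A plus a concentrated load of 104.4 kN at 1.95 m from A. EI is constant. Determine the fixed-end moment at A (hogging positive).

M_A = 186.4 kN·m

Release both end moments; the primary structure is a simply-supported span AB with redundants M_A and M_B.
On the primary (simply-supported) span, the end slopes from the loading are:
  at A: triangular load, peak 11.8: w₀L³/(45EI) = 243/EI
  at B: triangular load, peak 11.8: 7w₀L³/(360EI) = 212.7/EI
  at A: point load 104.4 at a = 1.95: Pab(L + b)/(6LEI) = 476.4/EI
  at B: point load 104.4 at a = 1.95: Pab(L + a)/(6LEI) = 317.6/EI
  θ_A0 = 719.4/EI,  θ_B0 = 530.2/EI
Flexibility coefficients: a unit moment at one end gives L/(3EI) there and L/(6EI) at the far end, so f₁₁ = f₂₂ = 3.25/EI and f₁₂ = f₂₁ = 1.625/EI.
Compatibility — zero rotation at each built-in end:
  3.25 M_A + 1.625 M_B = 719.4
  1.625 M_A + 3.25 M_B = 530.2
Solving the pair gives M_A = 186.4 kN·m and M_B = 69.96 kN·m (hogging).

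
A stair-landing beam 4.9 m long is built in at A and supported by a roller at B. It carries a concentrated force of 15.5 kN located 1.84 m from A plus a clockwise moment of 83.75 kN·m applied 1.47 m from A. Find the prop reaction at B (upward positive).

R_B = 15.94 kN

Release the roller at B. Primary structure: cantilever fixed at A.
Deflection at B on the released cantilever, summing each load's contribution:
  point load 15.5 at a = 1.84: Pa²(3L − a)/(6EI) = 112.5/EI
  clockwise couple 83.75 at a = 1.47: M₀a(2L − a)/(2EI) = 512.8/EI
  δ_0 = 625.2/EI
Tip deflection under a unit load at B: L³/(3EI) = 39.22/EI.
The prop prevents deflection at B: R_B = δ_0/δ_{BB} = 625.2/39.22 = 15.94 kN.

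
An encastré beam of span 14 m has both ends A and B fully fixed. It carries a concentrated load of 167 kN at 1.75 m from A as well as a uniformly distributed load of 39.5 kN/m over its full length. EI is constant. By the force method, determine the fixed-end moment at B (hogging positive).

M_B = 677.1 kN·m

Take the two fixed-end moments M_A, M_B as redundants; the released structure is the simple span AB.
End rotations of the released simple span under the applied load (×1/EI):
  at A: point load 167 at a = 1.75: Pab(L + b)/(6LEI) = 1119/EI
  at B: point load 167 at a = 1.75: Pab(L + a)/(6LEI) = 671.3/EI
  at A: UDL 39.5: wL³/(24EI) = 4516/EI
  at B: UDL 39.5: wL³/(24EI) = 4516/EI
  θ_A0 = 5635/EI,  θ_B0 = 5187/EI
Flexibility coefficients: a unit moment at one end gives L/(3EI) there and L/(6EI) at the far end, so f₁₁ = f₂₂ = 4.667/EI and f₁₂ = f₂₁ = 2.333/EI.
Compatibility — zero rotation at each built-in end:
  4.667 M_A + 2.333 M_B = 5635
  2.333 M_A + 4.667 M_B = 5187
Solving the pair gives M_A = 868.9 kN·m and M_B = 677.1 kN·m (hogging).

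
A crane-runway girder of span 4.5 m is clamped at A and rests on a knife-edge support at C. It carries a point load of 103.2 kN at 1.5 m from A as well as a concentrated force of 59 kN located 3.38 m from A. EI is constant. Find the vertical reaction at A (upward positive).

R_A = 109.5 kN

Release the roller at C. Primary structure: cantilever fixed at A.
Primary-structure tip deflection at C by superposition:
  point load 103.2 at a = 1.5: Pa²(3L − a)/(6EI) = 464.4/EI
  point load 59 at a = 3.38: Pa²(3L − a)/(6EI) = 1137/EI
  δ_0 = 1601/EI
Tip deflection under a unit load at C: L³/(3EI) = 30.38/EI.
The prop prevents deflection at C: R_C = δ_0/δ_{CC} = 1601/30.38 = 52.72 kN.
Vertical equilibrium: R_A = ΣP − R_C = 162.2 − 52.72 = 109.5 kN.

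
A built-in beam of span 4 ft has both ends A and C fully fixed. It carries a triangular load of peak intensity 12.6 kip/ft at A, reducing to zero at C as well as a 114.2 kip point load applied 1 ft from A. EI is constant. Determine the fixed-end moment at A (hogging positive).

Release both end moments; the primary structure is a simply-supported span AC with redundants M_A and M_C.
End rotations of the released simple span under the applied load (×1/EI):
  at A: triangular load, peak 12.6: w₀L³/(45EI) = 17.92/EI
  at C: triangular load, peak 12.6: 7w₀L³/(360EI) = 15.68/EI
  at A: point load 114.2 at a = 1: Pab(L + b)/(6LEI) = 99.92/EI
  at C: point load 114.2 at a = 1: Pab(L + a)/(6LEI) = 71.38/EI
  θ_A0 = 117.8/EI,  θ_C0 = 87.06/EI
Flexibility coefficients: a unit moment at one end gives L/(3EI) there and L/(6EI) at the far end, so f₁₁ = f₂₂ = 1.333/EI and f₁₂ = f₂₁ = 0.6667/EI.
Compatibility — zero rotation at each built-in end:
  1.333 M_A + 0.6667 M_C = 117.8
  0.6667 M_A + 1.333 M_C = 87.06
Solving the pair gives M_A = 74.32 kip·ft and M_C = 28.13 kip·ft (hogging).

M_A = 74.32 kip·ft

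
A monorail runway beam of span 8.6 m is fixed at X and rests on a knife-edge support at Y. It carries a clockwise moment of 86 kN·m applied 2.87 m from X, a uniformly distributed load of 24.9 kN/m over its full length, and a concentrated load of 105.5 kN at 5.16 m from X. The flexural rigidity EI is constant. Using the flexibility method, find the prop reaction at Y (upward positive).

R_Y = 134.2 kN

Release the roller at Y. Primary structure: cantilever fixed at X.
Downward deflection at the released point Y due to the loads:
  clockwise couple 86 at a = 2.87: M₀a(2L − a)/(2EI) = 1768/EI
  UDL 24.9: wL⁴/(8EI) = 17026/EI
  point load 105.5 at a = 5.16: Pa²(3L − a)/(6EI) = 9663/EI
  δ_0 = 28457/EI
Flexibility coefficient — unit upward force at Y: δ_{YY} = L³/(3EI) = 212/EI.
Compatibility at Y: δ_0 − R_Y·δ_{YY} = 0, so R_Y = 28457/212 = 134.2 kN.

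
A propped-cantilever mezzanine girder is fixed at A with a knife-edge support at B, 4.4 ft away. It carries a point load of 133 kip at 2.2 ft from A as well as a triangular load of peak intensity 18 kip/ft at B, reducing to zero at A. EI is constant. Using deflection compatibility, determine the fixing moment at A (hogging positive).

Release the roller at B. Primary structure: cantilever fixed at A.
Downward deflection at the released point B due to the loads:
  point load 133 at a = 2.2: Pa²(3L − a)/(6EI) = 1180/EI
  triangular load, peak 18 at the free end: 11w₀L⁴/(120EI) = 618.4/EI
  δ_0 = 1799/EI
Flexibility coefficient — unit upward force at B: δ_{BB} = L³/(3EI) = 28.39/EI.
Compatibility at B: δ_0 − R_B·δ_{BB} = 0, so R_B = 1799/28.39 = 63.34 kip.
Moment equilibrium about A: M_A = Σ(load moments about A) − R_B·L = 408.8 − 63.34×4.4 = 130.1 kip·ft.

M_A = 130.1 kip·ft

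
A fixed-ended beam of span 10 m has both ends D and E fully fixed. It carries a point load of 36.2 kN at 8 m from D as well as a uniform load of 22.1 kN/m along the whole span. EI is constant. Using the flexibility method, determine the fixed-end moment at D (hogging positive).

M_D = 195.8 kN·m

Take the two fixed-end moments M_D, M_E as redundants; the released structure is the simple span DE.
On the primary (simply-supported) span, the end slopes from the loading are:
  at D: point load 36.2 at a = 8: Pab(L + b)/(6LEI) = 115.8/EI
  at E: point load 36.2 at a = 8: Pab(L + a)/(6LEI) = 173.8/EI
  at D: UDL 22.1: wL³/(24EI) = 920.8/EI
  at E: UDL 22.1: wL³/(24EI) = 920.8/EI
  θ_D0 = 1037/EI,  θ_E0 = 1095/EI
Flexibility coefficients: a unit moment at one end gives L/(3EI) there and L/(6EI) at the far end, so f₁₁ = f₂₂ = 3.333/EI and f₁₂ = f₂₁ = 1.667/EI.
Compatibility — zero rotation at each built-in end:
  3.333 M_D + 1.667 M_E = 1037
  1.667 M_D + 3.333 M_E = 1095
Solving the pair gives M_D = 195.8 kN·m and M_E = 230.5 kN·m (hogging).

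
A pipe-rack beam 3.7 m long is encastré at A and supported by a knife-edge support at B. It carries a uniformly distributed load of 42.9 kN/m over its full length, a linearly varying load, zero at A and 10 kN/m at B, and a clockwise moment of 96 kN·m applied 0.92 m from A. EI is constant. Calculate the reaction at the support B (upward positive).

Release the roller at B. Primary structure: cantilever fixed at A.
Free-end deflection of the primary structure under the applied loading (downward +):
  UDL 42.9: wL⁴/(8EI) = 1005/EI
  triangular load, peak 10 at the free end: 11w₀L⁴/(120EI) = 171.8/EI
  clockwise couple 96 at a = 0.92: M₀a(2L − a)/(2EI) = 286.2/EI
  δ_0 = 1463/EI
Flexibility coefficient — unit upward force at B: δ_{BB} = L³/(3EI) = 16.88/EI.
Compatibility at B: δ_0 − R_B·δ_{BB} = 0, so R_B = 1463/16.88 = 86.65 kN.

R_B = 86.65 kN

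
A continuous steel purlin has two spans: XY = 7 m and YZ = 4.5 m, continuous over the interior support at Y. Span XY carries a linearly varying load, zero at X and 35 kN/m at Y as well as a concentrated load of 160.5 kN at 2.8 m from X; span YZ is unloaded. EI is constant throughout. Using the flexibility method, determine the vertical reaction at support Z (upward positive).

R_Z = -41 kN

Insert a hinge at Y; M_Y is the redundant, and each span becomes simply supported.
Rotations at Y on the released spans (each span's end-slope, ×1/EI):
  span XY: triangular load, peak 35: w₀L³/(45EI) = 266.8/EI
  span XY: point load 160.5 at a = 2.8: Pab(L + a)/(6LEI) = 440.4/EI
  relative rotation θ_0 = (707.2 + 0)/EI = 707.2/EI
A unit hogging moment at Y produces rotation L₁/(3EI) + L₂/(3EI) = 3.833/EI.
Compatibility: M_Y·(L₁+L₂)/(3EI) = θ_0, giving M_Y = 184.5 kN·m (hogging).
Span YZ, ΣM about Z: R_Y^{YZ}·4.5 = 0 + 184.5, so R_Y^{YZ} = 41 kN and R_Z = 0 − 41 = -41 kN.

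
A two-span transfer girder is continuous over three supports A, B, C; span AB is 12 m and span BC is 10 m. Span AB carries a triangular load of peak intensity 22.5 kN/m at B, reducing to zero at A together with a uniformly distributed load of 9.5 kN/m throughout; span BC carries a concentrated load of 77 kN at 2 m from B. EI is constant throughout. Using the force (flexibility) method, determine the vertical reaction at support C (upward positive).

R_C = -10.75 kN

Take M_B as the redundant. Released structure: two simple spans AB and BC with a hinge at B.
Discontinuity in slope at B on the released structure — sum the simple-span end rotations:
  span AB: triangular load, peak 22.5: w₀L³/(45EI) = 864/EI
  span AB: UDL 9.5: wL³/(24EI) = 684/EI
  span BC: point load 77 at a = 2: Pab(L + b)/(6LEI) = 369.6/EI
  relative rotation θ_0 = (1548 + 369.6)/EI = 1918/EI
A unit hogging moment at B produces rotation L₁/(3EI) + L₂/(3EI) = 7.333/EI.
Compatibility: M_B·(L₁+L₂)/(3EI) = θ_0, giving M_B = 261.5 kN·m (hogging).
Span BC, ΣM about C: R_B^{BC}·10 = 616 + 261.5, so R_B^{BC} = 87.75 kN and R_C = 77 − 87.75 = -10.75 kN.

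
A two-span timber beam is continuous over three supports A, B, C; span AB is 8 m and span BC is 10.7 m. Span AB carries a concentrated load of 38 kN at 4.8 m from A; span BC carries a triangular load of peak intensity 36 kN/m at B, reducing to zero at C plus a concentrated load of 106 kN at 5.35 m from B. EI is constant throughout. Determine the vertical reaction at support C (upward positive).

R_C = 88.8 kN

Insert a hinge at B; M_B is the redundant, and each span becomes simply supported.
Discontinuity in slope at B on the released structure — sum the simple-span end rotations:
  span AB: point load 38 at a = 4.8: Pab(L + a)/(6LEI) = 155.6/EI
  span BC: triangular load, peak 36: w₀L³/(45EI) = 980/EI
  span BC: point load 106 at a = 5.35: Pab(L + b)/(6LEI) = 758.5/EI
  relative rotation θ_0 = (155.6 + 1739)/EI = 1894/EI
A unit hogging moment at B produces rotation L₁/(3EI) + L₂/(3EI) = 6.233/EI.
Compatibility: M_B·(L₁+L₂)/(3EI) = θ_0, giving M_B = 303.9 kN·m (hogging).
Span BC, ΣM about C: R_B^{BC}·10.7 = 1941 + 303.9, so R_B^{BC} = 209.8 kN and R_C = 298.6 − 209.8 = 88.8 kN.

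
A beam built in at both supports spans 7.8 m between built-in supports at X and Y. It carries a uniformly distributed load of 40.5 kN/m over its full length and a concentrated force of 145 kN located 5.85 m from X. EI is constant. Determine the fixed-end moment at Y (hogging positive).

Release both end moments; the primary structure is a simply-supported span XY with redundants M_X and M_Y.
End rotations of the released simple span under the applied load (×1/EI):
  at X: UDL 40.5: wL³/(24EI) = 800.8/EI
  at Y: UDL 40.5: wL³/(24EI) = 800.8/EI
  at X: point load 145 at a = 5.85: Pab(L + b)/(6LEI) = 344.6/EI
  at Y: point load 145 at a = 5.85: Pab(L + a)/(6LEI) = 482.4/EI
  θ_X0 = 1145/EI,  θ_Y0 = 1283/EI
Flexibility coefficients: a unit moment at one end gives L/(3EI) there and L/(6EI) at the far end, so f₁₁ = f₂₂ = 2.6/EI and f₁₂ = f₂₁ = 1.3/EI.
Compatibility — zero rotation at each built-in end:
  2.6 M_X + 1.3 M_Y = 1145
  1.3 M_X + 2.6 M_Y = 1283
Solving the pair gives M_X = 258.4 kN·m and M_Y = 364.4 kN·m (hogging).

M_Y = 364.4 kN·m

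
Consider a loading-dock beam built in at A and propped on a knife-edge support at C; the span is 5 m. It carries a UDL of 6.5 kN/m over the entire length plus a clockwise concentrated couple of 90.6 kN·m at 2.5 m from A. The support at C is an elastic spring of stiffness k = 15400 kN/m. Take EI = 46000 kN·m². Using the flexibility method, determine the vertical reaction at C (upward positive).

R_C = 30.39 kN

Remove the prop at C; the released (primary) structure is a cantilever built in at A.
Downward deflection at the released point C due to the loads:
  UDL 6.5: wL⁴/(8EI) = 507.8/EI
  clockwise couple 90.6 at a = 2.5: M₀a(2L − a)/(2EI) = 849.4/EI
  δ_0 = 1357/EI
Flexibility coefficient — unit upward force at C: δ_{CC} = L³/(3EI) = 41.67/EI.
With EI = 46000 kN·m²: δ_0 = 0.029504 m and δ_{CC} = 0.000906 m/kN.
Compatibility — the spring shortens by R_C/k under the reaction it provides: δ_0 − R_C·δ_{CC} = R_C/k. With 1/k = 0.000065 m/kN, R_C = δ_0 / (δ_{CC} + 1/k) = 0.029504 / (0.000906 + 0.000065) = 30.39 kN.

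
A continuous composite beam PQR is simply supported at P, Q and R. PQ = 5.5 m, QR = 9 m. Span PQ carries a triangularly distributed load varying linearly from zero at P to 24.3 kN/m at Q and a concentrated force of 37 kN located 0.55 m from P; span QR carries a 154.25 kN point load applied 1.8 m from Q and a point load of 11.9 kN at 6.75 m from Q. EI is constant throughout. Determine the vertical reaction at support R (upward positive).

R_R = 22.63 kN

Release continuity at Q by inserting a hinge; the redundant is the internal moment M_Q. The primary structure is two simply-supported spans PQ and QR.
Discontinuity in slope at Q on the released structure — sum the simple-span end rotations:
  span PQ: triangular load, peak 24.3: w₀L³/(45EI) = 89.84/EI
  span PQ: point load 37 at a = 0.55: Pab(L + a)/(6LEI) = 18.47/EI
  span QR: point load 154.25 at a = 1.8: Pab(L + b)/(6LEI) = 599.7/EI
  span QR: point load 11.9 at a = 6.75: Pab(L + b)/(6LEI) = 37.65/EI
  relative rotation θ_0 = (108.3 + 637.4)/EI = 745.7/EI
A unit hogging moment at Q produces rotation L₁/(3EI) + L₂/(3EI) = 4.833/EI.
Slope continuity at Q: θ_0 = M_Q·4.833/EI, so M_Q = 745.7/4.833 = 154.3 kN·m (hogging).
Span QR, ΣM about R: R_Q^{QR}·9 = 1137 + 154.3, so R_Q^{QR} = 143.5 kN and R_R = 166.2 − 143.5 = 22.63 kN.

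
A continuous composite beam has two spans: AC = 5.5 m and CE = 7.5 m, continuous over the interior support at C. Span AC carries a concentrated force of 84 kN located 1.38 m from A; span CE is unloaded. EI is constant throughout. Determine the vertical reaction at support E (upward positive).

R_E = -3.064 kN

Take M_C as the redundant. Released structure: two simple spans AC and CE with a hinge at C.
End slopes at the hinge C, treating each span as simply supported:
  span AC: point load 84 at a = 1.38: Pab(L + a)/(6LEI) = 99.57/EI
  relative rotation θ_0 = (99.57 + 0)/EI = 99.57/EI
A unit hogging moment at C produces rotation L₁/(3EI) + L₂/(3EI) = 4.333/EI.
Compatibility: M_C·(L₁+L₂)/(3EI) = θ_0, giving M_C = 22.98 kN·m (hogging).
Span CE, ΣM about E: R_C^{CE}·7.5 = 0 + 22.98, so R_C^{CE} = 3.064 kN and R_E = 0 − 3.064 = -3.064 kN.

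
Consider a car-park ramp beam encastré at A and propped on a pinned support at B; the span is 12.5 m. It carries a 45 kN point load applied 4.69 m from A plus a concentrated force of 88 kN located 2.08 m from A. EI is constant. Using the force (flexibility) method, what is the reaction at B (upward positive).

R_B = 11.77 kN

Take the reaction at B as the redundant and release it; the primary structure is a cantilever fixed at A.
Primary-structure tip deflection at B by superposition:
  point load 45 at a = 4.69: Pa²(3L − a)/(6EI) = 5413/EI
  point load 88 at a = 2.08: Pa²(3L − a)/(6EI) = 2248/EI
  δ_0 = 7660/EI
Tip deflection under a unit load at B: L³/(3EI) = 651/EI.
Compatibility at B: δ_0 − R_B·δ_{BB} = 0, so R_B = 7660/651 = 11.77 kN.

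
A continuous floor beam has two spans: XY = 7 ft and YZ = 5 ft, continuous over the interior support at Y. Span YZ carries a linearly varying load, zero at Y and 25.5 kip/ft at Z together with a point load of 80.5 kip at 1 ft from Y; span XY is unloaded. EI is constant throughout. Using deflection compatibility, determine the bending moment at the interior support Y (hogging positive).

M_Y = 39.64 kip·ft

Take M_Y as the redundant. Released structure: two simple spans XY and YZ with a hinge at Y.
Discontinuity in slope at Y on the released structure — sum the simple-span end rotations:
  span YZ: triangular load, peak 25.5: 7w₀L³/(360EI) = 61.98/EI
  span YZ: point load 80.5 at a = 1: Pab(L + b)/(6LEI) = 96.6/EI
  relative rotation θ_0 = (0 + 158.6)/EI = 158.6/EI
A unit hogging moment at Y produces rotation L₁/(3EI) + L₂/(3EI) = 4/EI.
Slope continuity at Y: θ_0 = M_Y·4/EI, so M_Y = 158.6/4 = 39.64 kip·ft (hogging).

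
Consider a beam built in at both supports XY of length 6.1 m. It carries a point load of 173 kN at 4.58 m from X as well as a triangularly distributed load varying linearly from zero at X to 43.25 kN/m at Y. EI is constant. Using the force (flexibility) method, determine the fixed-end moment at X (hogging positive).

Take the two fixed-end moments M_X, M_Y as redundants; the released structure is the simple span XY.
End rotations of the released simple span under the applied load (×1/EI):
  at X: point load 173 at a = 4.58: Pab(L + b)/(6LEI) = 250.7/EI
  at Y: point load 173 at a = 4.58: Pab(L + a)/(6LEI) = 351.4/EI
  at X: triangular load, peak 43.25: 7w₀L³/(360EI) = 190.9/EI
  at Y: triangular load, peak 43.25: w₀L³/(45EI) = 218.2/EI
  θ_X0 = 441.6/EI,  θ_Y0 = 569.6/EI
Flexibility coefficients: a unit moment at one end gives L/(3EI) there and L/(6EI) at the far end, so f₁₁ = f₂₂ = 2.033/EI and f₁₂ = f₂₁ = 1.017/EI.
Compatibility — zero rotation at each built-in end:
  2.033 M_X + 1.017 M_Y = 441.6
  1.017 M_X + 2.033 M_Y = 569.6
Solving the pair gives M_X = 102.8 kN·m and M_Y = 228.7 kN·m (hogging).

M_X = 102.8 kN·m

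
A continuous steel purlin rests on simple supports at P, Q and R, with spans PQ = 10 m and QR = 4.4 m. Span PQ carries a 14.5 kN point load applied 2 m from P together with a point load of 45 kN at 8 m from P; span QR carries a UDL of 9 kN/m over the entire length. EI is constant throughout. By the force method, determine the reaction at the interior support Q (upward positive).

Take M_Q as the redundant. Released structure: two simple spans PQ and QR with a hinge at Q.
Rotations at Q on the released spans (each span's end-slope, ×1/EI):
  span PQ: point load 14.5 at a = 2: Pab(L + a)/(6LEI) = 46.4/EI
  span PQ: point load 45 at a = 8: Pab(L + a)/(6LEI) = 216/EI
  span QR: UDL 9: wL³/(24EI) = 31.94/EI
  relative rotation θ_0 = (262.4 + 31.94)/EI = 294.3/EI
A unit hogging moment at Q produces rotation L₁/(3EI) + L₂/(3EI) = 4.8/EI.
Compatibility: M_Q·(L₁+L₂)/(3EI) = θ_0, giving M_Q = 61.32 kN·m (hogging).
Span PQ, ΣM about P with M_Q applied at Q: R_Q^{PQ}·10 = 389 + 61.32, so R_Q^{PQ} = 45.03 kN and R_P = 59.5 − 45.03 = 14.47 kN.
Span QR, ΣM about R: R_Q^{QR}·4.4 = 87.12 + 61.32, so R_Q^{QR} = 33.74 kN and R_R = 39.6 − 33.74 = 5.863 kN.
R_Q = 45.03 + 33.74 = 78.77 kN.

R_Q = 78.77 kN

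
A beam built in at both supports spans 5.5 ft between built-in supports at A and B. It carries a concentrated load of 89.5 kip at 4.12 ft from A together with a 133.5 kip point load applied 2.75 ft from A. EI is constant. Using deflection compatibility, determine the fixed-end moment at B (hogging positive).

Release both end moments; the primary structure is a simply-supported span AB with redundants M_A and M_B.
Simple-span end rotations at A and B under the given loads:
  at A: point load 89.5 at a = 4.12: Pab(L + b)/(6LEI) = 106.1/EI
  at B: point load 89.5 at a = 4.12: Pab(L + a)/(6LEI) = 148.3/EI
  at A: point load 133.5 at a = 2.75: Pab(L + b)/(6LEI) = 252.4/EI
  at B: point load 133.5 at a = 2.75: Pab(L + a)/(6LEI) = 252.4/EI
  θ_A0 = 358.5/EI,  θ_B0 = 400.7/EI
Flexibility coefficients: a unit moment at one end gives L/(3EI) there and L/(6EI) at the far end, so f₁₁ = f₂₂ = 1.833/EI and f₁₂ = f₂₁ = 0.9167/EI.
Compatibility — zero rotation at each built-in end:
  1.833 M_A + 0.9167 M_B = 358.5
  0.9167 M_A + 1.833 M_B = 400.7
Solving the pair gives M_A = 115 kip·ft and M_B = 161.1 kip·ft (hogging).

M_B = 161.1 kip·ft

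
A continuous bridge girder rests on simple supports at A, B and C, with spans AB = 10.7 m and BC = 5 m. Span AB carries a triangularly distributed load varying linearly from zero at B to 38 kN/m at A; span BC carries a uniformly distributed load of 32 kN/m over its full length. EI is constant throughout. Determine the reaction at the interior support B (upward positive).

R_B = 207.9 kN

Take M_B as the redundant. Released structure: two simple spans AB and BC with a hinge at B.
Rotations at B on the released spans (each span's end-slope, ×1/EI):
  span AB: triangular load, peak 38: 7w₀L³/(360EI) = 905.2/EI
  span BC: UDL 32: wL³/(24EI) = 166.7/EI
  relative rotation θ_0 = (905.2 + 166.7)/EI = 1072/EI
A unit hogging moment at B produces rotation L₁/(3EI) + L₂/(3EI) = 5.233/EI.
Compatibility: M_B·(L₁+L₂)/(3EI) = θ_0, giving M_B = 204.8 kN·m (hogging).
Span AB, ΣM about A with M_B applied at B: R_B^{AB}·10.7 = 725.1 + 204.8, so R_B^{AB} = 86.91 kN and R_A = 203.3 − 86.91 = 116.4 kN.
Span BC, ΣM about C: R_B^{BC}·5 = 400 + 204.8, so R_B^{BC} = 121 kN and R_C = 160 − 121 = 39.04 kN.
R_B = 86.91 + 121 = 207.9 kN.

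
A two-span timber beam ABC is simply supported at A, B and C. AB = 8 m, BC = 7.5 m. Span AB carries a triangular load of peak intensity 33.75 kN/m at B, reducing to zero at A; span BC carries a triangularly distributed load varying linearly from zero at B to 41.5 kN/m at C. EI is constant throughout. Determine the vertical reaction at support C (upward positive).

R_C = 85.06 kN

Release continuity at B by inserting a hinge; the redundant is the internal moment M_B. The primary structure is two simply-supported spans AB and BC.
Rotations at B on the released spans (each span's end-slope, ×1/EI):
  span AB: triangular load, peak 33.75: w₀L³/(45EI) = 384/EI
  span BC: triangular load, peak 41.5: 7w₀L³/(360EI) = 340.4/EI
  relative rotation θ_0 = (384 + 340.4)/EI = 724.4/EI
A unit hogging moment at B produces rotation L₁/(3EI) + L₂/(3EI) = 5.167/EI.
Compatibility: M_B·(L₁+L₂)/(3EI) = θ_0, giving M_B = 140.2 kN·m (hogging).
Span BC, ΣM about C: R_B^{BC}·7.5 = 389.1 + 140.2, so R_B^{BC} = 70.57 kN and R_C = 155.6 − 70.57 = 85.06 kN.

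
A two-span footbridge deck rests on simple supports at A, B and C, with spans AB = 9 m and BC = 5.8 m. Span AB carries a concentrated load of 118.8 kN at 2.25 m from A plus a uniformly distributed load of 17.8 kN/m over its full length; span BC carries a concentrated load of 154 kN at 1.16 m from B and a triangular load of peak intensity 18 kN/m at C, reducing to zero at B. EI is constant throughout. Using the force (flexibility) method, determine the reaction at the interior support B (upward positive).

R_B = 321.3 kN

Insert a hinge at B; M_B is the redundant, and each span becomes simply supported.
Rotations at B on the released spans (each span's end-slope, ×1/EI):
  span AB: point load 118.8 at a = 2.25: Pab(L + a)/(6LEI) = 375.9/EI
  span AB: UDL 17.8: wL³/(24EI) = 540.7/EI
  span BC: point load 154 at a = 1.16: Pab(L + b)/(6LEI) = 248.7/EI
  span BC: triangular load, peak 18: 7w₀L³/(360EI) = 68.29/EI
  relative rotation θ_0 = (916.6 + 317)/EI = 1234/EI
A unit hogging moment at B produces rotation L₁/(3EI) + L₂/(3EI) = 4.933/EI.
Compatibility: M_B·(L₁+L₂)/(3EI) = θ_0, giving M_B = 250 kN·m (hogging).
Span AB, ΣM about A with M_B applied at B: R_B^{AB}·9 = 988.2 + 250, so R_B^{AB} = 137.6 kN and R_A = 279 − 137.6 = 141.4 kN.
Span BC, ΣM about C: R_B^{BC}·5.8 = 815.5 + 250, so R_B^{BC} = 183.7 kN and R_C = 206.2 − 183.7 = 22.49 kN.
R_B = 137.6 + 183.7 = 321.3 kN.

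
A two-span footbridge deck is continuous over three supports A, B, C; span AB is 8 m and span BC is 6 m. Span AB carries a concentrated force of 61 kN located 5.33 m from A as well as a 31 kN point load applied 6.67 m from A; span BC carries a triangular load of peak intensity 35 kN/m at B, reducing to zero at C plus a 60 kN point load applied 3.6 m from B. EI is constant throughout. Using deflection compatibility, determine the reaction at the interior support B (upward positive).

R_B = 198.9 kN

Insert a hinge at B; M_B is the redundant, and each span becomes simply supported.
End slopes at the hinge B, treating each span as simply supported:
  span AB: point load 61 at a = 5.33: Pab(L + a)/(6LEI) = 241.1/EI
  span AB: point load 31 at a = 6.67: Pab(L + a)/(6LEI) = 84.05/EI
  span BC: triangular load, peak 35: w₀L³/(45EI) = 168/EI
  span BC: point load 60 at a = 3.6: Pab(L + b)/(6LEI) = 121/EI
  relative rotation θ_0 = (325.1 + 289)/EI = 614.1/EI
A unit hogging moment at B produces rotation L₁/(3EI) + L₂/(3EI) = 4.667/EI.
Slope continuity at B: θ_0 = M_B·4.667/EI, so M_B = 614.1/4.667 = 131.6 kN·m (hogging).
Span AB, ΣM about A with M_B applied at B: R_B^{AB}·8 = 531.9 + 131.6, so R_B^{AB} = 82.94 kN and R_A = 92 − 82.94 = 9.064 kN.
Span BC, ΣM about C: R_B^{BC}·6 = 564 + 131.6, so R_B^{BC} = 115.9 kN and R_C = 165 − 115.9 = 49.07 kN.
R_B = 82.94 + 115.9 = 198.9 kN.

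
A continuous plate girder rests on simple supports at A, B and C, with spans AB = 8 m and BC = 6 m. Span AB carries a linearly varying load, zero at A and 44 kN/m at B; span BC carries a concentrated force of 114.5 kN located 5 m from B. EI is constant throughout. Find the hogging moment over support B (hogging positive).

M_B = 131.1 kN·m

Insert a hinge at B; M_B is the redundant, and each span becomes simply supported.
Discontinuity in slope at B on the released structure — sum the simple-span end rotations:
  span AB: triangular load, peak 44: w₀L³/(45EI) = 500.6/EI
  span BC: point load 114.5 at a = 5: Pab(L + b)/(6LEI) = 111.3/EI
  relative rotation θ_0 = (500.6 + 111.3)/EI = 611.9/EI
A unit hogging moment at B produces rotation L₁/(3EI) + L₂/(3EI) = 4.667/EI.
Slope continuity at B: θ_0 = M_B·4.667/EI, so M_B = 611.9/4.667 = 131.1 kN·m (hogging).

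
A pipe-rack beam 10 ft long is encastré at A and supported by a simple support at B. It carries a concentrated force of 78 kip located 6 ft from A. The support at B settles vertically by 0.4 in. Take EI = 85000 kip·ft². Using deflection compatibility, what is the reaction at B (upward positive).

Remove the prop at B; the released (primary) structure is a cantilever built in at A.
Free-end deflection of the primary structure under the applied loading (downward +):
  point load 78 at a = 6: Pa²(3L − a)/(6EI) = 11232/EI
Tip deflection under a unit load at B: L³/(3EI) = 333.3/EI.
With EI = 85000 kip·ft²: δ_0 = 0.13214 ft and δ_{BB} = 0.003922 ft/kip.
Compatibility — the beam at B must follow the support down by 0.03333 ft: δ_0 − R_B·δ_{BB} = 0.03333, so R_B = (0.13214 − 0.03333)/0.003922 = 25.2 kip.

R_B = 25.2 kip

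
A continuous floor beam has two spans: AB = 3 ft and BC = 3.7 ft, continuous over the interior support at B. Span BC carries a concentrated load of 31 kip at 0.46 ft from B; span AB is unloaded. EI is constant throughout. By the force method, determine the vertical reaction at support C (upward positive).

Release continuity at B by inserting a hinge; the redundant is the internal moment M_B. The primary structure is two simply-supported spans AB and BC.
Rotations at B on the released spans (each span's end-slope, ×1/EI):
  span BC: point load 31 at a = 0.46: Pab(L + b)/(6LEI) = 14.44/EI
  relative rotation θ_0 = (0 + 14.44)/EI = 14.44/EI
A unit hogging moment at B produces rotation L₁/(3EI) + L₂/(3EI) = 2.233/EI.
Slope continuity at B: θ_0 = M_B·2.233/EI, so M_B = 14.44/2.233 = 6.467 kip·ft (hogging).
Span BC, ΣM about C: R_B^{BC}·3.7 = 100.4 + 6.467, so R_B^{BC} = 28.89 kip and R_C = 31 − 28.89 = 2.106 kip.

R_C = 2.106 kip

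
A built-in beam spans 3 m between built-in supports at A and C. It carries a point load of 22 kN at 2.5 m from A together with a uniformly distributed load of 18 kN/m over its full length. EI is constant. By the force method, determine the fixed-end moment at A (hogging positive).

Release both end moments; the primary structure is a simply-supported span AC with redundants M_A and M_C.
On the primary (simply-supported) span, the end slopes from the loading are:
  at A: point load 22 at a = 2.5: Pab(L + b)/(6LEI) = 5.347/EI
  at C: point load 22 at a = 2.5: Pab(L + a)/(6LEI) = 8.403/EI
  at A: UDL 18: wL³/(24EI) = 20.25/EI
  at C: UDL 18: wL³/(24EI) = 20.25/EI
  θ_A0 = 25.6/EI,  θ_C0 = 28.65/EI
Flexibility coefficients: a unit moment at one end gives L/(3EI) there and L/(6EI) at the far end, so f₁₁ = f₂₂ = 1/EI and f₁₂ = f₂₁ = 0.5/EI.
Compatibility — zero rotation at each built-in end:
  1 M_A + 0.5 M_C = 25.6
  0.5 M_A + 1 M_C = 28.65
Solving the pair gives M_A = 15.03 kN·m and M_C = 21.14 kN·m (hogging).

M_A = 15.03 kN·m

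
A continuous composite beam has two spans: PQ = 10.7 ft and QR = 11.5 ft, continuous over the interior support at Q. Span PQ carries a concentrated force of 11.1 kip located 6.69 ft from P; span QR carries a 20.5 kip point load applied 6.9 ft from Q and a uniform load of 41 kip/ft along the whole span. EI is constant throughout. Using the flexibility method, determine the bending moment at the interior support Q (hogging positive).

M_Q = 382.5 kip·ft

Release continuity at Q by inserting a hinge; the redundant is the internal moment M_Q. The primary structure is two simply-supported spans PQ and QR.
Rotations at Q on the released spans (each span's end-slope, ×1/EI):
  span PQ: point load 11.1 at a = 6.69: Pab(L + a)/(6LEI) = 80.66/EI
  span QR: point load 20.5 at a = 6.9: Pab(L + b)/(6LEI) = 151.8/EI
  span QR: UDL 41: wL³/(24EI) = 2598/EI
  relative rotation θ_0 = (80.66 + 2750)/EI = 2831/EI
A unit hogging moment at Q produces rotation L₁/(3EI) + L₂/(3EI) = 7.4/EI.
Slope continuity at Q: θ_0 = M_Q·7.4/EI, so M_Q = 2831/7.4 = 382.5 kip·ft (hogging).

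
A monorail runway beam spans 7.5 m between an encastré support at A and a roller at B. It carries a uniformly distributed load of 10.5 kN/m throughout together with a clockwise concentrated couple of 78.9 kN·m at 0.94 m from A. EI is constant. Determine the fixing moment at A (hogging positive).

M_A = 124.9 kN·m

Take the reaction at B as the redundant and release it; the primary structure is a cantilever fixed at A.
Primary-structure tip deflection at B by superposition:
  UDL 10.5: wL⁴/(8EI) = 4153/EI
  clockwise couple 78.9 at a = 0.94: M₀a(2L − a)/(2EI) = 521.4/EI
  δ_0 = 4674/EI
Tip deflection under a unit load at B: L³/(3EI) = 140.6/EI.
Compatibility at B: δ_0 − R_B·δ_{BB} = 0, so R_B = 4674/140.6 = 33.24 kN.
Moment equilibrium about A: M_A = Σ(load moments about A) − R_B·L = 374.2 − 33.24×7.5 = 124.9 kN·m.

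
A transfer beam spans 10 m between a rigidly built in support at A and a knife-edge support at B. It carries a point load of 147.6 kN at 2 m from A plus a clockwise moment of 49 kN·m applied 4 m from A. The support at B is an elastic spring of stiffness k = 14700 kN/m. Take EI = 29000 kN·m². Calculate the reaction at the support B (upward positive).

R_B = 12.89 kN

Take the reaction at B as the redundant and release it; the primary structure is a cantilever fixed at A.
Downward deflection at the released point B due to the loads:
  point load 147.6 at a = 2: Pa²(3L − a)/(6EI) = 2755/EI
  clockwise couple 49 at a = 4: M₀a(2L − a)/(2EI) = 1568/EI
  δ_0 = 4323/EI
Flexibility coefficient — unit upward force at B: δ_{BB} = L³/(3EI) = 333.3/EI.
With EI = 29000 kN·m²: δ_0 = 0.14908 m and δ_{BB} = 0.011494 m/kN.
Compatibility — the spring shortens by R_B/k under the reaction it provides: δ_0 − R_B·δ_{BB} = R_B/k. With 1/k = 0.000068 m/kN, R_B = δ_0 / (δ_{BB} + 1/k) = 0.14908 / (0.011494 + 0.000068) = 12.89 kN.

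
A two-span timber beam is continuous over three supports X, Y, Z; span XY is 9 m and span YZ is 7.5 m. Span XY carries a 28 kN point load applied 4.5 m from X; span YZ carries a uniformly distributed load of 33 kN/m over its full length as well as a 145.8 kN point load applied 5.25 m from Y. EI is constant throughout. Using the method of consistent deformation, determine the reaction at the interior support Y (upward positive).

R_Y = 230.2 kN

Take M_Y as the redundant. Released structure: two simple spans XY and YZ with a hinge at Y.
End slopes at the hinge Y, treating each span as simply supported:
  span XY: point load 28 at a = 4.5: Pab(L + a)/(6LEI) = 141.8/EI
  span YZ: UDL 33: wL³/(24EI) = 580.1/EI
  span YZ: point load 145.8 at a = 5.25: Pab(L + b)/(6LEI) = 373.2/EI
  relative rotation θ_0 = (141.8 + 953.2)/EI = 1095/EI
A unit hogging moment at Y produces rotation L₁/(3EI) + L₂/(3EI) = 5.5/EI.
Compatibility: M_Y·(L₁+L₂)/(3EI) = θ_0, giving M_Y = 199.1 kN·m (hogging).
Span XY, ΣM about X with M_Y applied at Y: R_Y^{XY}·9 = 126 + 199.1, so R_Y^{XY} = 36.12 kN and R_X = 28 − 36.12 = -8.121 kN.
Span YZ, ΣM about Z: R_Y^{YZ}·7.5 = 1256 + 199.1, so R_Y^{YZ} = 194 kN and R_Z = 393.3 − 194 = 199.3 kN.
R_Y = 36.12 + 194 = 230.2 kN.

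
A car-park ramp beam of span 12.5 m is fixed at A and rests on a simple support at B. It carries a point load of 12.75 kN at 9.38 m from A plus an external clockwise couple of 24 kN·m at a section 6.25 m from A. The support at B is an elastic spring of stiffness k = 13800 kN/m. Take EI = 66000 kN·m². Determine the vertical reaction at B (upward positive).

R_B = 10.16 kN

Take the reaction at B as the redundant and release it; the primary structure is a cantilever fixed at A.
Free-end deflection of the primary structure under the applied loading (downward +):
  point load 12.75 at a = 9.38: Pa²(3L − a)/(6EI) = 5258/EI
  clockwise couple 24 at a = 6.25: M₀a(2L − a)/(2EI) = 1406/EI
  δ_0 = 6664/EI
Flexibility coefficient — unit upward force at B: δ_{BB} = L³/(3EI) = 651/EI.
With EI = 66000 kN·m²: δ_0 = 0.10097 m and δ_{BB} = 0.009864 m/kN.
Compatibility — the spring shortens by R_B/k under the reaction it provides: δ_0 − R_B·δ_{BB} = R_B/k. With 1/k = 0.000072 m/kN, R_B = δ_0 / (δ_{BB} + 1/k) = 0.10097 / (0.009864 + 0.000072) = 10.16 kN.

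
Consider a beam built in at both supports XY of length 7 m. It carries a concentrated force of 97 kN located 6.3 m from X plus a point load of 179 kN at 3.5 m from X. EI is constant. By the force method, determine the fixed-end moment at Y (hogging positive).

Take the two fixed-end moments M_X, M_Y as redundants; the released structure is the simple span XY.
End rotations of the released simple span under the applied load (×1/EI):
  at X: point load 97 at a = 6.3: Pab(L + b)/(6LEI) = 78.42/EI
  at Y: point load 97 at a = 6.3: Pab(L + a)/(6LEI) = 135.5/EI
  at X: point load 179 at a = 3.5: Pab(L + b)/(6LEI) = 548.2/EI
  at Y: point load 179 at a = 3.5: Pab(L + a)/(6LEI) = 548.2/EI
  θ_X0 = 626.6/EI,  θ_Y0 = 683.6/EI
Flexibility coefficients: a unit moment at one end gives L/(3EI) there and L/(6EI) at the far end, so f₁₁ = f₂₂ = 2.333/EI and f₁₂ = f₂₁ = 1.167/EI.
Compatibility — zero rotation at each built-in end:
  2.333 M_X + 1.167 M_Y = 626.6
  1.167 M_X + 2.333 M_Y = 683.6
Solving the pair gives M_X = 162.7 kN·m and M_Y = 211.6 kN·m (hogging).

M_Y = 211.6 kN·m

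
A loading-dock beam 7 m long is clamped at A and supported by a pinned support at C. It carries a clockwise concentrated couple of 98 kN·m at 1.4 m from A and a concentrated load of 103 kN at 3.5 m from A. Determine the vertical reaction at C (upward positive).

R_C = 39.75 kN

Choose R_C as the redundant. The primary structure is the cantilever fixed at A.
Deflection at C on the released cantilever, summing each load's contribution:
  clockwise couple 98 at a = 1.4: M₀a(2L − a)/(2EI) = 864.4/EI
  point load 103 at a = 3.5: Pa²(3L − a)/(6EI) = 3680/EI
  δ_0 = 4544/EI
Flexibility coefficient — unit upward force at C: δ_{CC} = L³/(3EI) = 114.3/EI.
The prop prevents deflection at C: R_C = δ_0/δ_{CC} = 4544/114.3 = 39.75 kN.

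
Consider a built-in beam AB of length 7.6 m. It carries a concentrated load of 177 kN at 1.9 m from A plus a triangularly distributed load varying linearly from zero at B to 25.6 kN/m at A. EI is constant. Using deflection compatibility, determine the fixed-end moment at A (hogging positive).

Take the two fixed-end moments M_A, M_B as redundants; the released structure is the simple span AB.
Simple-span end rotations at A and B under the given loads:
  at A: point load 177 at a = 1.9: Pab(L + b)/(6LEI) = 559.1/EI
  at B: point load 177 at a = 1.9: Pab(L + a)/(6LEI) = 399.4/EI
  at A: triangular load, peak 25.6: w₀L³/(45EI) = 249.7/EI
  at B: triangular load, peak 25.6: 7w₀L³/(360EI) = 218.5/EI
  θ_A0 = 808.8/EI,  θ_B0 = 617.9/EI
Flexibility coefficients: a unit moment at one end gives L/(3EI) there and L/(6EI) at the far end, so f₁₁ = f₂₂ = 2.533/EI and f₁₂ = f₂₁ = 1.267/EI.
Compatibility — zero rotation at each built-in end:
  2.533 M_A + 1.267 M_B = 808.8
  1.267 M_A + 2.533 M_B = 617.9
Solving the pair gives M_A = 263.1 kN·m and M_B = 112.3 kN·m (hogging).

M_A = 263.1 kN·m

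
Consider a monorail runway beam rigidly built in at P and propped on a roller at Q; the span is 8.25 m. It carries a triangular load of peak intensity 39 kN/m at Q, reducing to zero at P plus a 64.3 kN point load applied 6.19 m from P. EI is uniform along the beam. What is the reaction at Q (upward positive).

Release the roller at Q. Primary structure: cantilever fixed at P.
Deflection at Q on the released cantilever, summing each load's contribution:
  triangular load, peak 39 at the free end: 11w₀L⁴/(120EI) = 16561/EI
  point load 64.3 at a = 6.19: Pa²(3L − a)/(6EI) = 7621/EI
  δ_0 = 24182/EI
Flexibility coefficient — unit upward force at Q: δ_{QQ} = L³/(3EI) = 187.2/EI.
Compatibility at Q: δ_0 − R_Q·δ_{QQ} = 0, so R_Q = 24182/187.2 = 129.2 kN.

R_Q = 129.2 kN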